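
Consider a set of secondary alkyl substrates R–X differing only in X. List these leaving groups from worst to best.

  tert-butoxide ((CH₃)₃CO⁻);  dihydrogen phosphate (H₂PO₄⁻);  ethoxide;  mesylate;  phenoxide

mesylate: pKₐ(CH₃SO₃H (MsOH)) ≈ -1.9 — resonance-delocalised alkanesulfonate
dihydrogen phosphate (H₂PO₄⁻): pKₐ(H₃PO₄) ≈ 2.1
phenoxide: pKₐ(C₆H₅OH (phenol)) ≈ 10 — resonance into the ring helps, but still a poor LG
ethoxide: pKₐ(CH₃CH₂OH) ≈ 16 — strong base; alkoxides do not leave unassisted
tert-butoxide ((CH₃)₃CO⁻): pKₐ(t-BuOH) ≈ 18 — bulky, strongly basic alkoxide
Reversing gives the worst-to-best order requested.

tert-butoxide ((CH₃)₃CO⁻) < ethoxide < phenoxide < dihydrogen phosphate (H₂PO₄⁻) < mesylate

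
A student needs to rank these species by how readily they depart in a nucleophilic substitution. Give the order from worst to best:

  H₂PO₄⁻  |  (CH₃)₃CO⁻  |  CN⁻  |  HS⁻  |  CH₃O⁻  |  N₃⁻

(CH₃)₃CO⁻ < CH₃O⁻ < CN⁻ < HS⁻ < N₃⁻ < H₂PO₄⁻

A good leaving group is a weak base: the lower the pKₐ of its conjugate acid, the more readily it departs.
H₂PO₄⁻: pKₐ(H₃PO₄) ≈ 2.1 — moderate base; biological leaving group after further activation
N₃⁻: pKₐ(HN₃) ≈ 4.7 — linear, resonance-stabilised
HS⁻: pKₐ(H₂S) ≈ 7 — larger and more polarisable than the oxygen analogue
CN⁻: pKₐ(HCN) ≈ 9.2 — sp carbon stabilises the charge somewhat, but still a poor LG
CH₃O⁻: pKₐ(CH₃OH) ≈ 15.5
(CH₃)₃CO⁻: pKₐ(t-BuOH) ≈ 18
Listed from poorest to best leaving group as asked.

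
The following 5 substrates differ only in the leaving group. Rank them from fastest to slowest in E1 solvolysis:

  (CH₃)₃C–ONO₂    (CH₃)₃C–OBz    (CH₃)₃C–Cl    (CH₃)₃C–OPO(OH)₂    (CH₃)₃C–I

(CH₃)₃C–I > (CH₃)₃C–Cl > (CH₃)₃C–ONO₂ > (CH₃)₃C–OPO(OH)₂ > (CH₃)₃C–OBz

Identical carbon frameworks mean the comparison reduces to leaving-group quality.
A good leaving group is a weak base: the lower the pKₐ of its conjugate acid, the more readily it departs.
(CH₃)₃C–I loses I⁻: pKₐ(HI) ≈ -10
(CH₃)₃C–Cl loses Cl⁻: pKₐ(HCl) ≈ -7
(CH₃)₃C–ONO₂ loses NO₃⁻: pKₐ(HNO₃) ≈ -1.3
(CH₃)₃C–OPO(OH)₂ loses H₂PO₄⁻: pKₐ(H₃PO₄) ≈ 2.1
(CH₃)₃C–OBz loses PhCOO⁻: pKₐ(C₆H₅COOH) ≈ 4.2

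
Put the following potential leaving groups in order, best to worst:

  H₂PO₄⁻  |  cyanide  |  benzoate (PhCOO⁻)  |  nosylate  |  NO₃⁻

Rank by basicity of the departing species: weakest base leaves most easily.
nosylate: pKₐ(p-O₂NC₆H₄SO₃H) ≈ -3.5
NO₃⁻: pKₐ(HNO₃) ≈ -1.3
H₂PO₄⁻: pKₐ(H₃PO₄) ≈ 2.1
benzoate (PhCOO⁻): pKₐ(C₆H₅COOH) ≈ 4.2
cyanide: pKₐ(HCN) ≈ 9.2

nosylate > NO₃⁻ > H₂PO₄⁻ > benzoate (PhCOO⁻) > cyanide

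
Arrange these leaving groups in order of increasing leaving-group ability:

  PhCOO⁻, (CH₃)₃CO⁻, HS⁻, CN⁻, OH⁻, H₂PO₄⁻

(CH₃)₃CO⁻ < OH⁻ < CN⁻ < HS⁻ < PhCOO⁻ < H₂PO₄⁻

Leaving-group ability tracks the stability of the departed species; conjugate-acid pKₐ is the usual yardstick (lower pKₐ → better LG).
H₂PO₄⁻: pKₐ(H₃PO₄) ≈ 2.1
PhCOO⁻: pKₐ(C₆H₅COOH) ≈ 4.2
HS⁻: pKₐ(H₂S) ≈ 7
CN⁻: pKₐ(HCN) ≈ 9.2
OH⁻: pKₐ(H₂O) ≈ 15.7
(CH₃)₃CO⁻: pKₐ(t-BuOH) ≈ 18
Reversing gives the worst-to-best order requested.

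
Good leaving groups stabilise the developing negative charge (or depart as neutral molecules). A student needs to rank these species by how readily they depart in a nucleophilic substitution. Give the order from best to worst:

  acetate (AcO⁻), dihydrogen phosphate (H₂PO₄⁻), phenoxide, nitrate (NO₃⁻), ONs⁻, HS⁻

ONs⁻: pKₐ(p-O₂NC₆H₄SO₃H) ≈ -3.5 — p-nitro group further stabilises the sulfonate
nitrate (NO₃⁻): pKₐ(HNO₃) ≈ -1.3 — resonance-delocalised over three oxygens
dihydrogen phosphate (H₂PO₄⁻): pKₐ(H₃PO₄) ≈ 2.1 — moderate base; biological leaving group after further activation
acetate (AcO⁻): pKₐ(CH₃COOH) ≈ 4.8
HS⁻: pKₐ(H₂S) ≈ 7 — larger and more polarisable than the oxygen analogue
phenoxide: pKₐ(C₆H₅OH (phenol)) ≈ 10 — resonance into the ring helps, but still a poor LG

ONs⁻ > nitrate (NO₃⁻) > dihydrogen phosphate (H₂PO₄⁻) > acetate (AcO⁻) > HS⁻ > phenoxide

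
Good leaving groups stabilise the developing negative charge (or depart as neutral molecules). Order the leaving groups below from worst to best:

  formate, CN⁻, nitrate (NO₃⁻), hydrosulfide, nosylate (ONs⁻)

CN⁻ < hydrosulfide < formate < nitrate (NO₃⁻) < nosylate (ONs⁻)

The more stable X⁻ (or X) is on its own — i.e. the weaker a base it is — the better a leaving group it makes.
nosylate (ONs⁻): pKₐ(p-O₂NC₆H₄SO₃H) ≈ -3.5
nitrate (NO₃⁻): pKₐ(HNO₃) ≈ -1.3 — resonance-delocalised over three oxygens
formate: pKₐ(HCOOH) ≈ 3.8
hydrosulfide: pKₐ(H₂S) ≈ 7
CN⁻: pKₐ(HCN) ≈ 9.2
The question asks for worst first, so the sequence is read in increasing leaving-group ability.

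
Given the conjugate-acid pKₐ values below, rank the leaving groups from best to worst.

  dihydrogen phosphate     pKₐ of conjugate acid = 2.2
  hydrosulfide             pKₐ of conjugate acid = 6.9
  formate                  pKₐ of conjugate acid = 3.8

Lower conjugate-acid pKₐ ⇒ weaker base ⇒ better leaving group.
Sorting by the given values: dihydrogen phosphate (2.2), formate (3.8), hydrosulfide (6.9).

dihydrogen phosphate > formate > hydrosulfide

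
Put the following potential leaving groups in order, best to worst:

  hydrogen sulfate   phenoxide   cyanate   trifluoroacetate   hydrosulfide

Rank by basicity of the departing species: weakest base leaves most easily.
hydrogen sulfate: pKₐ(H₂SO₄) ≈ -3
trifluoroacetate: pKₐ(CF₃COOH) ≈ 0.2
cyanate: pKₐ(HOCN) ≈ 3.5
hydrosulfide: pKₐ(H₂S) ≈ 7
phenoxide: pKₐ(C₆H₅OH (phenol)) ≈ 10

hydrogen sulfate > trifluoroacetate > cyanate > hydrosulfide > phenoxide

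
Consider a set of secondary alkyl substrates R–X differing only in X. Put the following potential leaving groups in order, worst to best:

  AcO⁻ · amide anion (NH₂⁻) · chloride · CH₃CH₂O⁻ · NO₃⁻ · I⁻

amide anion (NH₂⁻) < CH₃CH₂O⁻ < AcO⁻ < NO₃⁻ < chloride < I⁻

I⁻: pKₐ(HI) ≈ -10 — large, highly polarisable; very weak base
chloride: pKₐ(HCl) ≈ -7
NO₃⁻: pKₐ(HNO₃) ≈ -1.3
AcO⁻: pKₐ(CH₃COOH) ≈ 4.8 — resonance-stabilised but still a weak base
CH₃CH₂O⁻: pKₐ(CH₃CH₂OH) ≈ 16
amide anion (NH₂⁻): pKₐ(NH₃) ≈ 38 — extremely strong base; never a leaving group
Listed from poorest to best leaving group as asked.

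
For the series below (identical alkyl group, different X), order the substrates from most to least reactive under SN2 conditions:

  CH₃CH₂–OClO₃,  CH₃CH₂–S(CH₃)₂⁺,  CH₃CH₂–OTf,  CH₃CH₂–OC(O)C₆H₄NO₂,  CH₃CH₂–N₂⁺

CH₃CH₂–N₂⁺ > CH₃CH₂–OTf > CH₃CH₂–OClO₃ > CH₃CH₂–S(CH₃)₂⁺ > CH₃CH₂–OC(O)C₆H₄NO₂

With the same alkyl group throughout, only the leaving group differentiates the rates.
Rank by basicity of the departing species: weakest base leaves most easily.
CH₃CH₂–N₂⁺ loses N₂: no meaningful conjugate acid; N₂ departs as an exceptionally stable neutral molecule
CH₃CH₂–OTf loses OTf⁻: pKₐ(CF₃SO₃H (triflic acid)) ≈ -14
CH₃CH₂–OClO₃ loses ClO₄⁻: pKₐ(HClO₄) ≈ -10
CH₃CH₂–S(CH₃)₂⁺ loses SR'₂: pKₐ(R'₂SH⁺) ≈ -7
CH₃CH₂–OC(O)C₆H₄NO₂ loses p-O₂N–C₆H₄–COO⁻: pKₐ(p-nitrobenzoic acid) ≈ 3.4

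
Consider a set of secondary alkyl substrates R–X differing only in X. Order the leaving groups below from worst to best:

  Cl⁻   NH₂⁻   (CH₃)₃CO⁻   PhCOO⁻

NH₂⁻ < (CH₃)₃CO⁻ < PhCOO⁻ < Cl⁻

Cl⁻: pKₐ(HCl) ≈ -7
PhCOO⁻: pKₐ(C₆H₅COOH) ≈ 4.2
(CH₃)₃CO⁻: pKₐ(t-BuOH) ≈ 18
NH₂⁻: pKₐ(NH₃) ≈ 38
Listed from poorest to best leaving group as asked.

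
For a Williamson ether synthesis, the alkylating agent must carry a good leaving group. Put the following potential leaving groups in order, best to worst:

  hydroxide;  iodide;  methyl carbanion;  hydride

iodide > hydroxide > hydride > methyl carbanion

iodide: pKₐ(HI) ≈ -10
hydroxide: pKₐ(H₂O) ≈ 15.7
hydride: pKₐ(H₂) ≈ 36
methyl carbanion: pKₐ(CH₄) ≈ 48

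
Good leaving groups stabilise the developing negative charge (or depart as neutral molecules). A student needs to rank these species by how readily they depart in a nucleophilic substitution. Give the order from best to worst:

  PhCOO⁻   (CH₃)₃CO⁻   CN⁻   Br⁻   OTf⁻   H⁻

OTf⁻ > Br⁻ > PhCOO⁻ > CN⁻ > (CH₃)₃CO⁻ > H⁻

OTf⁻: pKₐ(CF₃SO₃H (triflic acid)) ≈ -14 — charge spread over three oxygens and a CF₃ group; the premier leaving group in synthesis
Br⁻: pKₐ(HBr) ≈ -9
PhCOO⁻: pKₐ(C₆H₅COOH) ≈ 4.2 — aryl carboxylate
CN⁻: pKₐ(HCN) ≈ 9.2 — sp carbon stabilises the charge somewhat, but still a poor LG
(CH₃)₃CO⁻: pKₐ(t-BuOH) ≈ 18 — bulky, strongly basic alkoxide
H⁻: pKₐ(H₂) ≈ 36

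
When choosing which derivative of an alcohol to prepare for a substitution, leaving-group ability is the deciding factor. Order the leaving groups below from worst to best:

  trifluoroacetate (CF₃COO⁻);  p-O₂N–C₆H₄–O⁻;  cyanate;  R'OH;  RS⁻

RS⁻ < p-O₂N–C₆H₄–O⁻ < cyanate < trifluoroacetate (CF₃COO⁻) < R'OH

A good leaving group is a weak base: the lower the pKₐ of its conjugate acid, the more readily it departs.
R'OH: pKₐ(R'OH₂⁺) ≈ -2.4
trifluoroacetate (CF₃COO⁻): pKₐ(CF₃COOH) ≈ 0.2
cyanate: pKₐ(HOCN) ≈ 3.5 — resonance between N and O
p-O₂N–C₆H₄–O⁻: pKₐ(p-nitrophenol) ≈ 7.2
RS⁻: pKₐ(RSH (a thiol)) ≈ 10.5
Reversing gives the worst-to-best order requested.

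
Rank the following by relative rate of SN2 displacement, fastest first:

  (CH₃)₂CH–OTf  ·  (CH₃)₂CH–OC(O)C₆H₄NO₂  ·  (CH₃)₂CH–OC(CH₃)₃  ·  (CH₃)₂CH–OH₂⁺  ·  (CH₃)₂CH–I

(CH₃)₂CH–OTf > (CH₃)₂CH–I > (CH₃)₂CH–OH₂⁺ > (CH₃)₂CH–OC(O)C₆H₄NO₂ > (CH₃)₂CH–OC(CH₃)₃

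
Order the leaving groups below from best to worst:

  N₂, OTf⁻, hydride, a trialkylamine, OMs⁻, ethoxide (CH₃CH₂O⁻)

N₂ > OTf⁻ > OMs⁻ > a trialkylamine > ethoxide (CH₃CH₂O⁻) > hydride

Rank by basicity of the departing species: weakest base leaves most easily.
N₂: no meaningful conjugate acid; N₂ departs as an exceptionally stable neutral molecule
OTf⁻: pKₐ(CF₃SO₃H (triflic acid)) ≈ -14 — charge spread over three oxygens and a CF₃ group; the premier leaving group in synthesis
OMs⁻: pKₐ(CH₃SO₃H (MsOH)) ≈ -1.9
a trialkylamine: pKₐ(R'₃NH⁺) ≈ 10.7 — neutral but still a fairly strong base; Hofmann-elimination LG
ethoxide (CH₃CH₂O⁻): pKₐ(CH₃CH₂OH) ≈ 16 — strong base; alkoxides do not leave unassisted
hydride: pKₐ(H₂) ≈ 36 — extremely strong base; leaves only in special hydride-transfer contexts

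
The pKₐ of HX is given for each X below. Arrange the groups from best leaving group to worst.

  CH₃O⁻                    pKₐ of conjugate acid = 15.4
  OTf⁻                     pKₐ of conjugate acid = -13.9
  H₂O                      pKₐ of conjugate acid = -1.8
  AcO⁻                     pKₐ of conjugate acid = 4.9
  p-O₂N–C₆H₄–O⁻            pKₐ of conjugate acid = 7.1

OTf⁻ > H₂O > AcO⁻ > p-O₂N–C₆H₄–O⁻ > CH₃O⁻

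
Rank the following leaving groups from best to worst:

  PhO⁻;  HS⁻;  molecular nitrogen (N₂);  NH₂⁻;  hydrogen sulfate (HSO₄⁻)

molecular nitrogen (N₂) > hydrogen sulfate (HSO₄⁻) > HS⁻ > PhO⁻ > NH₂⁻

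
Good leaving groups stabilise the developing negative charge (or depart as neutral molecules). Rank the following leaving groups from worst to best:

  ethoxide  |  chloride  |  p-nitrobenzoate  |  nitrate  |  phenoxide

A good leaving group is a weak base: the lower the pKₐ of its conjugate acid, the more readily it departs.
chloride: pKₐ(HCl) ≈ -7
nitrate: pKₐ(HNO₃) ≈ -1.3
p-nitrobenzoate: pKₐ(p-nitrobenzoic acid) ≈ 3.4
phenoxide: pKₐ(C₆H₅OH (phenol)) ≈ 10
ethoxide: pKₐ(CH₃CH₂OH) ≈ 16
Reversing gives the worst-to-best order requested.

ethoxide < phenoxide < p-nitrobenzoate < nitrate < chloride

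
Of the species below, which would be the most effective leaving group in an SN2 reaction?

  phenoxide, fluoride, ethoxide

Leaving-group ability tracks the stability of the departed species; conjugate-acid pKₐ is the usual yardstick (lower pKₐ → better LG).
fluoride: pKₐ(HF) ≈ 3.2
phenoxide: pKₐ(C₆H₅OH (phenol)) ≈ 10
ethoxide: pKₐ(CH₃CH₂OH) ≈ 16

fluoride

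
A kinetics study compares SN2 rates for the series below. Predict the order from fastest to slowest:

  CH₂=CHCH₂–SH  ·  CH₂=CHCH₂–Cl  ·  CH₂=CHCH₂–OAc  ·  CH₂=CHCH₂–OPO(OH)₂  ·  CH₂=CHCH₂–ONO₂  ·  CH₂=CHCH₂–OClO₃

CH₂=CHCH₂–OClO₃ > CH₂=CHCH₂–Cl > CH₂=CHCH₂–ONO₂ > CH₂=CHCH₂–OPO(OH)₂ > CH₂=CHCH₂–OAc > CH₂=CHCH₂–SH

Identical carbon frameworks mean the comparison reduces to leaving-group quality.
The more stable X⁻ (or X) is on its own — i.e. the weaker a base it is — the better a leaving group it makes.
CH₂=CHCH₂–OClO₃ loses ClO₄⁻: pKₐ(HClO₄) ≈ -10
CH₂=CHCH₂–Cl loses Cl⁻: pKₐ(HCl) ≈ -7
CH₂=CHCH₂–ONO₂ loses NO₃⁻: pKₐ(HNO₃) ≈ -1.3
CH₂=CHCH₂–OPO(OH)₂ loses H₂PO₄⁻: pKₐ(H₃PO₄) ≈ 2.1
CH₂=CHCH₂–OAc loses AcO⁻: pKₐ(CH₃COOH) ≈ 4.8
CH₂=CHCH₂–SH loses HS⁻: pKₐ(H₂S) ≈ 7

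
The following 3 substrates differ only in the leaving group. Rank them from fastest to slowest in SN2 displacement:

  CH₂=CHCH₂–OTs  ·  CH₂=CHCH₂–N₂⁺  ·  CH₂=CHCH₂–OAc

Same R in every case — rank the leaving groups.
A good leaving group is a weak base: the lower the pKₐ of its conjugate acid, the more readily it departs.
CH₂=CHCH₂–N₂⁺ loses N₂: no meaningful conjugate acid; N₂ departs as an exceptionally stable neutral molecule
CH₂=CHCH₂–OTs loses OTs⁻: pKₐ(p-CH₃C₆H₄SO₃H (TsOH)) ≈ -2.8
CH₂=CHCH₂–OAc loses AcO⁻: pKₐ(CH₃COOH) ≈ 4.8

CH₂=CHCH₂–N₂⁺ > CH₂=CHCH₂–OTs > CH₂=CHCH₂–OAc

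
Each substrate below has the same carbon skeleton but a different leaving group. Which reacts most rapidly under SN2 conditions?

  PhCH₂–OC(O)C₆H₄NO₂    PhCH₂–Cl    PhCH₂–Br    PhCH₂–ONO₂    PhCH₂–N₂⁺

Identical carbon frameworks mean the comparison reduces to leaving-group quality.
Rank by basicity of the departing species: weakest base leaves most easily.
PhCH₂–N₂⁺ loses N₂: no meaningful conjugate acid; N₂ departs as an exceptionally stable neutral molecule
PhCH₂–Br loses Br⁻: pKₐ(HBr) ≈ -9
PhCH₂–Cl loses Cl⁻: pKₐ(HCl) ≈ -7
PhCH₂–ONO₂ loses NO₃⁻: pKₐ(HNO₃) ≈ -1.3
PhCH₂–OC(O)C₆H₄NO₂ loses p-O₂N–C₆H₄–COO⁻: pKₐ(p-nitrobenzoic acid) ≈ 3.4

PhCH₂–N₂⁺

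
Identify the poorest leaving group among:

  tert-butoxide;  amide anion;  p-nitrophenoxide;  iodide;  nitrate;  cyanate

amide anion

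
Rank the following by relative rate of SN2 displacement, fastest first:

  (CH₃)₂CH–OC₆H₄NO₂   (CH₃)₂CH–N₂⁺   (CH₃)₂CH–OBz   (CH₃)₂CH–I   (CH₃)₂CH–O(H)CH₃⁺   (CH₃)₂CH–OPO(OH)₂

Identical carbon frameworks mean the comparison reduces to leaving-group quality.
Rank by basicity of the departing species: weakest base leaves most easily.
(CH₃)₂CH–N₂⁺ loses N₂: no meaningful conjugate acid; N₂ departs as an exceptionally stable neutral molecule
(CH₃)₂CH–I loses I⁻: pKₐ(HI) ≈ -10
(CH₃)₂CH–O(H)CH₃⁺ loses R'OH: pKₐ(R'OH₂⁺) ≈ -2.4
(CH₃)₂CH–OPO(OH)₂ loses H₂PO₄⁻: pKₐ(H₃PO₄) ≈ 2.1
(CH₃)₂CH–OBz loses PhCOO⁻: pKₐ(C₆H₅COOH) ≈ 4.2
(CH₃)₂CH–OC₆H₄NO₂ loses p-O₂N–C₆H₄–O⁻: pKₐ(p-nitrophenol) ≈ 7.2

(CH₃)₂CH–N₂⁺ > (CH₃)₂CH–I > (CH₃)₂CH–O(H)CH₃⁺ > (CH₃)₂CH–OPO(OH)₂ > (CH₃)₂CH–OBz > (CH₃)₂CH–OC₆H₄NO₂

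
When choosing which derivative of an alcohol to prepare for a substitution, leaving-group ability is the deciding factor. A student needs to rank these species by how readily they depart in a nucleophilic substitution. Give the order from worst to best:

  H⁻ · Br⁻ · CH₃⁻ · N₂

A good leaving group is a weak base: the lower the pKₐ of its conjugate acid, the more readily it departs.
N₂: no meaningful conjugate acid; N₂ departs as an exceptionally stable neutral molecule
Br⁻: pKₐ(HBr) ≈ -9 — weak base; good leaving group
H⁻: pKₐ(H₂) ≈ 36
CH₃⁻: pKₐ(CH₄) ≈ 48 — unstabilised carbanion; the worst conceivable leaving group
Reversing gives the worst-to-best order requested.

CH₃⁻ < H⁻ < Br⁻ < N₂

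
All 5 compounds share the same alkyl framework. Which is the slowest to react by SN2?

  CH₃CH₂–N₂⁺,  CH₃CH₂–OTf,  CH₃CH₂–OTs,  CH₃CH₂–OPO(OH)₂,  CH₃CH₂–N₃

With the same alkyl group throughout, only the leaving group differentiates the rates.
The more stable X⁻ (or X) is on its own — i.e. the weaker a base it is — the better a leaving group it makes.
CH₃CH₂–N₂⁺ loses N₂: no meaningful conjugate acid; N₂ departs as an exceptionally stable neutral molecule
CH₃CH₂–OTf loses OTf⁻: pKₐ(CF₃SO₃H (triflic acid)) ≈ -14
CH₃CH₂–OTs loses OTs⁻: pKₐ(p-CH₃C₆H₄SO₃H (TsOH)) ≈ -2.8
CH₃CH₂–OPO(OH)₂ loses H₂PO₄⁻: pKₐ(H₃PO₄) ≈ 2.1
CH₃CH₂–N₃ loses N₃⁻: pKₐ(HN₃) ≈ 4.7

CH₃CH₂–N₃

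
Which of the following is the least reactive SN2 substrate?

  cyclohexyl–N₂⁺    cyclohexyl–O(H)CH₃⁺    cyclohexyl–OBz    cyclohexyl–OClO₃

cyclohexyl–OBz

With the same alkyl group throughout, only the leaving group differentiates the rates.
Rank by basicity of the departing species: weakest base leaves most easily.
cyclohexyl–N₂⁺ loses N₂: no meaningful conjugate acid; N₂ departs as an exceptionally stable neutral molecule
cyclohexyl–OClO₃ loses ClO₄⁻: pKₐ(HClO₄) ≈ -10
cyclohexyl–O(H)CH₃⁺ loses R'OH: pKₐ(R'OH₂⁺) ≈ -2.4
cyclohexyl–OBz loses PhCOO⁻: pKₐ(C₆H₅COOH) ≈ 4.2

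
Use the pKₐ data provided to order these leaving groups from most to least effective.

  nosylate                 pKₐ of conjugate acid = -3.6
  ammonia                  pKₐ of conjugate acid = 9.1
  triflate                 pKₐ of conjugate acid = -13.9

Lower conjugate-acid pKₐ ⇒ weaker base ⇒ better leaving group.
Sorting by the given values: triflate (-13.9), nosylate (-3.6), ammonia (9.1).

triflate > nosylate > ammonia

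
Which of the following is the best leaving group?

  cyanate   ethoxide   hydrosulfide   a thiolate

cyanate

cyanate: pKₐ(HOCN) ≈ 3.5
hydrosulfide: pKₐ(H₂S) ≈ 7
a thiolate: pKₐ(RSH (a thiol)) ≈ 10.5
ethoxide: pKₐ(CH₃CH₂OH) ≈ 16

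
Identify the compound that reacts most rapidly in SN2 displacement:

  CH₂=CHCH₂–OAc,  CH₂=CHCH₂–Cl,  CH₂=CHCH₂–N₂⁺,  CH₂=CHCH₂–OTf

CH₂=CHCH₂–N₂⁺

Identical carbon frameworks mean the comparison reduces to leaving-group quality.
Leaving-group ability tracks the stability of the departed species; conjugate-acid pKₐ is the usual yardstick (lower pKₐ → better LG).
CH₂=CHCH₂–N₂⁺ loses N₂: no meaningful conjugate acid; N₂ departs as an exceptionally stable neutral molecule
CH₂=CHCH₂–OTf loses OTf⁻: pKₐ(CF₃SO₃H (triflic acid)) ≈ -14
CH₂=CHCH₂–Cl loses Cl⁻: pKₐ(HCl) ≈ -7
CH₂=CHCH₂–OAc loses AcO⁻: pKₐ(CH₃COOH) ≈ 4.8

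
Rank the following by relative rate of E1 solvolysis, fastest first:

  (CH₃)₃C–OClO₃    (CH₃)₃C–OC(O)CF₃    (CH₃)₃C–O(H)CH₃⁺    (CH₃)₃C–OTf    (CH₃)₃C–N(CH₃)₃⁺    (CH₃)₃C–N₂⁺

Same R in every case — rank the leaving groups.
Leaving-group ability tracks the stability of the departed species; conjugate-acid pKₐ is the usual yardstick (lower pKₐ → better LG).
(CH₃)₃C–N₂⁺ loses N₂: no meaningful conjugate acid; N₂ departs as an exceptionally stable neutral molecule
(CH₃)₃C–OTf loses OTf⁻: pKₐ(CF₃SO₃H (triflic acid)) ≈ -14
(CH₃)₃C–OClO₃ loses ClO₄⁻: pKₐ(HClO₄) ≈ -10
(CH₃)₃C–O(H)CH₃⁺ loses R'OH: pKₐ(R'OH₂⁺) ≈ -2.4
(CH₃)₃C–OC(O)CF₃ loses CF₃COO⁻: pKₐ(CF₃COOH) ≈ 0.2
(CH₃)₃C–N(CH₃)₃⁺ loses NR'₃: pKₐ(R'₃NH⁺) ≈ 10.7

(CH₃)₃C–N₂⁺ > (CH₃)₃C–OTf > (CH₃)₃C–OClO₃ > (CH₃)₃C–O(H)CH₃⁺ > (CH₃)₃C–OC(O)CF₃ > (CH₃)₃C–N(CH₃)₃⁺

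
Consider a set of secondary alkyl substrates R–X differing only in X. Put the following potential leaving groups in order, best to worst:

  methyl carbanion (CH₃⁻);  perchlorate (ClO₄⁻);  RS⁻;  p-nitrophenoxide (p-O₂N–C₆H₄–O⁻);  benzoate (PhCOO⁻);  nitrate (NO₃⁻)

perchlorate (ClO₄⁻) > nitrate (NO₃⁻) > benzoate (PhCOO⁻) > p-nitrophenoxide (p-O₂N–C₆H₄–O⁻) > RS⁻ > methyl carbanion (CH₃⁻)

The more stable X⁻ (or X) is on its own — i.e. the weaker a base it is — the better a leaving group it makes.
perchlorate (ClO₄⁻): pKₐ(HClO₄) ≈ -10
nitrate (NO₃⁻): pKₐ(HNO₃) ≈ -1.3
benzoate (PhCOO⁻): pKₐ(C₆H₅COOH) ≈ 4.2
p-nitrophenoxide (p-O₂N–C₆H₄–O⁻): pKₐ(p-nitrophenol) ≈ 7.2
RS⁻: pKₐ(RSH (a thiol)) ≈ 10.5
methyl carbanion (CH₃⁻): pKₐ(CH₄) ≈ 48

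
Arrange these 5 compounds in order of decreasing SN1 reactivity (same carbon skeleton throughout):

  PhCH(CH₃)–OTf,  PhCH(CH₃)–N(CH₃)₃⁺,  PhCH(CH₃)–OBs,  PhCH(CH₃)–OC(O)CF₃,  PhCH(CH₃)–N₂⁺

Identical carbon frameworks mean the comparison reduces to leaving-group quality.
A good leaving group is a weak base: the lower the pKₐ of its conjugate acid, the more readily it departs.
PhCH(CH₃)–N₂⁺ loses N₂: no meaningful conjugate acid; N₂ departs as an exceptionally stable neutral molecule
PhCH(CH₃)–OTf loses OTf⁻: pKₐ(CF₃SO₃H (triflic acid)) ≈ -14
PhCH(CH₃)–OBs loses OBs⁻: pKₐ(p-BrC₆H₄SO₃H) ≈ -2.8
PhCH(CH₃)–OC(O)CF₃ loses CF₃COO⁻: pKₐ(CF₃COOH) ≈ 0.2
PhCH(CH₃)–N(CH₃)₃⁺ loses NR'₃: pKₐ(R'₃NH⁺) ≈ 10.7

PhCH(CH₃)–N₂⁺ > PhCH(CH₃)–OTf > PhCH(CH₃)–OBs > PhCH(CH₃)–OC(O)CF₃ > PhCH(CH₃)–N(CH₃)₃⁺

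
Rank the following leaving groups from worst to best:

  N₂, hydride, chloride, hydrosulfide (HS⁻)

N₂: no meaningful conjugate acid; N₂ departs as an exceptionally stable neutral molecule
chloride: pKₐ(HCl) ≈ -7
hydrosulfide (HS⁻): pKₐ(H₂S) ≈ 7
hydride: pKₐ(H₂) ≈ 36
Listed from poorest to best leaving group as asked.

hydride < hydrosulfide (HS⁻) < chloride < N₂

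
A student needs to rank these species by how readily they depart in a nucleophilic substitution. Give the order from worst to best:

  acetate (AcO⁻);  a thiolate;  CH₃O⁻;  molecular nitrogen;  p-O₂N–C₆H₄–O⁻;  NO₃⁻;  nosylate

CH₃O⁻ < a thiolate < p-O₂N–C₆H₄–O⁻ < acetate (AcO⁻) < NO₃⁻ < nosylate < molecular nitrogen

A good leaving group is a weak base: the lower the pKₐ of its conjugate acid, the more readily it departs.
molecular nitrogen: no meaningful conjugate acid; N₂ departs as an exceptionally stable neutral molecule
nosylate: pKₐ(p-O₂NC₆H₄SO₃H) ≈ -3.5
NO₃⁻: pKₐ(HNO₃) ≈ -1.3
acetate (AcO⁻): pKₐ(CH₃COOH) ≈ 4.8
p-O₂N–C₆H₄–O⁻: pKₐ(p-nitrophenol) ≈ 7.2
a thiolate: pKₐ(RSH (a thiol)) ≈ 10.5
CH₃O⁻: pKₐ(CH₃OH) ≈ 15.5
Listed from poorest to best leaving group as asked.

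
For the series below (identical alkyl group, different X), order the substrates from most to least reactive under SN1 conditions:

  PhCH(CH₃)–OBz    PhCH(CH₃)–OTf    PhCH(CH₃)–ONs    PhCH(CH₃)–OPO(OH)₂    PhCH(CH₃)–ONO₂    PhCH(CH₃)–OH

The skeletons are identical, so relative rate is governed entirely by leaving-group ability.
A good leaving group is a weak base: the lower the pKₐ of its conjugate acid, the more readily it departs.
PhCH(CH₃)–OTf loses OTf⁻: pKₐ(CF₃SO₃H (triflic acid)) ≈ -14
PhCH(CH₃)–ONs loses ONs⁻: pKₐ(p-O₂NC₆H₄SO₃H) ≈ -3.5
PhCH(CH₃)–ONO₂ loses NO₃⁻: pKₐ(HNO₃) ≈ -1.3
PhCH(CH₃)–OPO(OH)₂ loses H₂PO₄⁻: pKₐ(H₃PO₄) ≈ 2.1
PhCH(CH₃)–OBz loses PhCOO⁻: pKₐ(C₆H₅COOH) ≈ 4.2
PhCH(CH₃)–OH loses OH⁻: pKₐ(H₂O) ≈ 15.7

PhCH(CH₃)–OTf > PhCH(CH₃)–ONs > PhCH(CH₃)–ONO₂ > PhCH(CH₃)–OPO(OH)₂ > PhCH(CH₃)–OBz > PhCH(CH₃)–OH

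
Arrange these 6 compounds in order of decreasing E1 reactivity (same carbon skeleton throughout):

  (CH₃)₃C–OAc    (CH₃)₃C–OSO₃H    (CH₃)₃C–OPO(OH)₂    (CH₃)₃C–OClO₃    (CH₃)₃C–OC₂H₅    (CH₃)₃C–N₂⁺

Same R in every case — rank the leaving groups.
A good leaving group is a weak base: the lower the pKₐ of its conjugate acid, the more readily it departs.
(CH₃)₃C–N₂⁺ loses N₂: no meaningful conjugate acid; N₂ departs as an exceptionally stable neutral molecule
(CH₃)₃C–OClO₃ loses ClO₄⁻: pKₐ(HClO₄) ≈ -10
(CH₃)₃C–OSO₃H loses HSO₄⁻: pKₐ(H₂SO₄) ≈ -3
(CH₃)₃C–OPO(OH)₂ loses H₂PO₄⁻: pKₐ(H₃PO₄) ≈ 2.1
(CH₃)₃C–OAc loses AcO⁻: pKₐ(CH₃COOH) ≈ 4.8
(CH₃)₃C–OC₂H₅ loses CH₃CH₂O⁻: pKₐ(CH₃CH₂OH) ≈ 16

(CH₃)₃C–N₂⁺ > (CH₃)₃C–OClO₃ > (CH₃)₃C–OSO₃H > (CH₃)₃C–OPO(OH)₂ > (CH₃)₃C–OAc > (CH₃)₃C–OC₂H₅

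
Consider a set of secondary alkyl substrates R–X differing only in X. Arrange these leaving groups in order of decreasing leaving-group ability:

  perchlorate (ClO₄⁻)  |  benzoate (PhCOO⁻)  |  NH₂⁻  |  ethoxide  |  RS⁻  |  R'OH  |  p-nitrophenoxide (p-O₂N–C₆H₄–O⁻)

perchlorate (ClO₄⁻): pKₐ(HClO₄) ≈ -10 — extremely weak base; rarely used for safety reasons
R'OH: pKₐ(R'OH₂⁺) ≈ -2.4 — neutral; leaves from a protonated ether (an oxonium ion, R–O(H)R'⁺)
benzoate (PhCOO⁻): pKₐ(C₆H₅COOH) ≈ 4.2 — aryl carboxylate
p-nitrophenoxide (p-O₂N–C₆H₄–O⁻): pKₐ(p-nitrophenol) ≈ 7.2
RS⁻: pKₐ(RSH (a thiol)) ≈ 10.5 — moderately basic; rarely leaves without activation
ethoxide: pKₐ(CH₃CH₂OH) ≈ 16 — strong base; alkoxides do not leave unassisted
NH₂⁻: pKₐ(NH₃) ≈ 38 — extremely strong base; never a leaving group

perchlorate (ClO₄⁻) > R'OH > benzoate (PhCOO⁻) > p-nitrophenoxide (p-O₂N–C₆H₄–O⁻) > RS⁻ > ethoxide > NH₂⁻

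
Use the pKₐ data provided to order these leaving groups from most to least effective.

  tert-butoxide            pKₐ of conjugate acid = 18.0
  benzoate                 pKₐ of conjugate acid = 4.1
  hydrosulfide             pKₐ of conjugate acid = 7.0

benzoate > hydrosulfide > tert-butoxide

Lower conjugate-acid pKₐ ⇒ weaker base ⇒ better leaving group.
Sorting by the given values: benzoate (4.1), hydrosulfide (7.0), tert-butoxide (18.0).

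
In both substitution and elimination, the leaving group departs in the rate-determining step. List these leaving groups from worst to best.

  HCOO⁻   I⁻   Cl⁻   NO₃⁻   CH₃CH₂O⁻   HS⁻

I⁻: pKₐ(HI) ≈ -10 — large, highly polarisable; very weak base
Cl⁻: pKₐ(HCl) ≈ -7
NO₃⁻: pKₐ(HNO₃) ≈ -1.3 — resonance-delocalised over three oxygens
HCOO⁻: pKₐ(HCOOH) ≈ 3.8
HS⁻: pKₐ(H₂S) ≈ 7
CH₃CH₂O⁻: pKₐ(CH₃CH₂OH) ≈ 16 — strong base; alkoxides do not leave unassisted
The question asks for worst first, so the sequence is read in increasing leaving-group ability.

CH₃CH₂O⁻ < HS⁻ < HCOO⁻ < NO₃⁻ < Cl⁻ < I⁻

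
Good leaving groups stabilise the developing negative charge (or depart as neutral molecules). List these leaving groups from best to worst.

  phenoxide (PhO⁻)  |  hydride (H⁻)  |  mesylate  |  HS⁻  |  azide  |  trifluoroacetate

The more stable X⁻ (or X) is on its own — i.e. the weaker a base it is — the better a leaving group it makes.
mesylate: pKₐ(CH₃SO₃H (MsOH)) ≈ -1.9 — resonance-delocalised alkanesulfonate
trifluoroacetate: pKₐ(CF₃COOH) ≈ 0.2 — strongly electron-withdrawing CF₃ stabilises the carboxylate
azide: pKₐ(HN₃) ≈ 4.7
HS⁻: pKₐ(H₂S) ≈ 7
phenoxide (PhO⁻): pKₐ(C₆H₅OH (phenol)) ≈ 10
hydride (H⁻): pKₐ(H₂) ≈ 36

mesylate > trifluoroacetate > azide > HS⁻ > phenoxide (PhO⁻) > hydride (H⁻)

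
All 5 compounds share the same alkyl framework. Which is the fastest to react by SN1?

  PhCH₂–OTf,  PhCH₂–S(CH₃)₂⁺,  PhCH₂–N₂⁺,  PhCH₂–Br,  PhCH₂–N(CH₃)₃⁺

PhCH₂–N₂⁺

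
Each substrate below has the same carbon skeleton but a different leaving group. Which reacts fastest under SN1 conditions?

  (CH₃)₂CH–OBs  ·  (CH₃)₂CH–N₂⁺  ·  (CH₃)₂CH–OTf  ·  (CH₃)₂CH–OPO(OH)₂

The skeletons are identical, so relative rate is governed entirely by leaving-group ability.
The more stable X⁻ (or X) is on its own — i.e. the weaker a base it is — the better a leaving group it makes.
(CH₃)₂CH–N₂⁺ loses N₂: no meaningful conjugate acid; N₂ departs as an exceptionally stable neutral molecule
(CH₃)₂CH–OTf loses OTf⁻: pKₐ(CF₃SO₃H (triflic acid)) ≈ -14
(CH₃)₂CH–OBs loses OBs⁻: pKₐ(p-BrC₆H₄SO₃H) ≈ -2.8
(CH₃)₂CH–OPO(OH)₂ loses H₂PO₄⁻: pKₐ(H₃PO₄) ≈ 2.1

(CH₃)₂CH–N₂⁺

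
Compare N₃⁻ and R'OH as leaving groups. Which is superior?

R'OH

R'OH is the better leaving group.
pKₐ(R'OH₂⁺) ≈ -2.4 versus pKₐ(HN₃) ≈ 4.7: R'OH is the much weaker base.
Neutral; leaves from a protonated ether (an oxonium ion, R–O(H)R'⁺).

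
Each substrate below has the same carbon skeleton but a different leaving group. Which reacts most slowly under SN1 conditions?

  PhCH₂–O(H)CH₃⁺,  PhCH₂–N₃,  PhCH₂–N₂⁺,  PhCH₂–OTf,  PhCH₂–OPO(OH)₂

With the same alkyl group throughout, only the leaving group differentiates the rates.
Rank by basicity of the departing species: weakest base leaves most easily.
PhCH₂–N₂⁺ loses N₂: no meaningful conjugate acid; N₂ departs as an exceptionally stable neutral molecule
PhCH₂–OTf loses OTf⁻: pKₐ(CF₃SO₃H (triflic acid)) ≈ -14
PhCH₂–O(H)CH₃⁺ loses R'OH: pKₐ(R'OH₂⁺) ≈ -2.4
PhCH₂–OPO(OH)₂ loses H₂PO₄⁻: pKₐ(H₃PO₄) ≈ 2.1
PhCH₂–N₃ loses N₃⁻: pKₐ(HN₃) ≈ 4.7

PhCH₂–N₃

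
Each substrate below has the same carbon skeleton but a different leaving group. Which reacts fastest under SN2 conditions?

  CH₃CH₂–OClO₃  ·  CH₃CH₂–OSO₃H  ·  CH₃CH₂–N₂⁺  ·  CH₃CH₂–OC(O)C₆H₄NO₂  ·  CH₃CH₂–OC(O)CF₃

CH₃CH₂–N₂⁺

With the same alkyl group throughout, only the leaving group differentiates the rates.
Leaving-group ability tracks the stability of the departed species; conjugate-acid pKₐ is the usual yardstick (lower pKₐ → better LG).
CH₃CH₂–N₂⁺ loses N₂: no meaningful conjugate acid; N₂ departs as an exceptionally stable neutral molecule
CH₃CH₂–OClO₃ loses ClO₄⁻: pKₐ(HClO₄) ≈ -10
CH₃CH₂–OSO₃H loses HSO₄⁻: pKₐ(H₂SO₄) ≈ -3
CH₃CH₂–OC(O)CF₃ loses CF₃COO⁻: pKₐ(CF₃COOH) ≈ 0.2
CH₃CH₂–OC(O)C₆H₄NO₂ loses p-O₂N–C₆H₄–COO⁻: pKₐ(p-nitrobenzoic acid) ≈ 3.4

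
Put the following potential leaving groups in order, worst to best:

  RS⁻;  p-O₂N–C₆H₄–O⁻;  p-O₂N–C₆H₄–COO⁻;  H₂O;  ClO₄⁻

Leaving-group ability tracks the stability of the departed species; conjugate-acid pKₐ is the usual yardstick (lower pKₐ → better LG).
ClO₄⁻: pKₐ(HClO₄) ≈ -10 — extremely weak base; rarely used for safety reasons
H₂O: pKₐ(H₃O⁺) ≈ -1.7
p-O₂N–C₆H₄–COO⁻: pKₐ(p-nitrobenzoic acid) ≈ 3.4 — electron-withdrawing nitro group stabilises the carboxylate
p-O₂N–C₆H₄–O⁻: pKₐ(p-nitrophenol) ≈ 7.2 — nitro group delocalises the charge; the classic chromogenic LG
RS⁻: pKₐ(RSH (a thiol)) ≈ 10.5 — moderately basic; rarely leaves without activation
Listed from poorest to best leaving group as asked.

RS⁻ < p-O₂N–C₆H₄–O⁻ < p-O₂N–C₆H₄–COO⁻ < H₂O < ClO₄⁻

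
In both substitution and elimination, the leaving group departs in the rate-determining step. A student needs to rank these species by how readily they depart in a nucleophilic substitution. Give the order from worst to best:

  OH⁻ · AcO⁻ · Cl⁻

OH⁻ < AcO⁻ < Cl⁻

Rank by basicity of the departing species: weakest base leaves most easily.
Cl⁻: pKₐ(HCl) ≈ -7 — moderately weak base
AcO⁻: pKₐ(CH₃COOH) ≈ 4.8 — resonance-stabilised but still a weak base
OH⁻: pKₐ(H₂O) ≈ 15.7 — strong base; essentially never leaves without prior activation
The question asks for worst first, so the sequence is read in increasing leaving-group ability.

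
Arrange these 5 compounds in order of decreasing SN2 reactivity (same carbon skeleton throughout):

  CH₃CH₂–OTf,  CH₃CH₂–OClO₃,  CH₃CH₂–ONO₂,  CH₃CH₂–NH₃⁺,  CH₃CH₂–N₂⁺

Identical carbon frameworks mean the comparison reduces to leaving-group quality.
The more stable X⁻ (or X) is on its own — i.e. the weaker a base it is — the better a leaving group it makes.
CH₃CH₂–N₂⁺ loses N₂: no meaningful conjugate acid; N₂ departs as an exceptionally stable neutral molecule
CH₃CH₂–OTf loses OTf⁻: pKₐ(CF₃SO₃H (triflic acid)) ≈ -14
CH₃CH₂–OClO₃ loses ClO₄⁻: pKₐ(HClO₄) ≈ -10
CH₃CH₂–ONO₂ loses NO₃⁻: pKₐ(HNO₃) ≈ -1.3
CH₃CH₂–NH₃⁺ loses NH₃: pKₐ(NH₄⁺) ≈ 9.2

CH₃CH₂–N₂⁺ > CH₃CH₂–OTf > CH₃CH₂–OClO₃ > CH₃CH₂–ONO₂ > CH₃CH₂–NH₃⁺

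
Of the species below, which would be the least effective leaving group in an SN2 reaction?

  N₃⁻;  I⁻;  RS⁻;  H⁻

Leaving-group ability tracks the stability of the departed species; conjugate-acid pKₐ is the usual yardstick (lower pKₐ → better LG).
I⁻: pKₐ(HI) ≈ -10
N₃⁻: pKₐ(HN₃) ≈ 4.7
RS⁻: pKₐ(RSH (a thiol)) ≈ 10.5
H⁻: pKₐ(H₂) ≈ 36

H⁻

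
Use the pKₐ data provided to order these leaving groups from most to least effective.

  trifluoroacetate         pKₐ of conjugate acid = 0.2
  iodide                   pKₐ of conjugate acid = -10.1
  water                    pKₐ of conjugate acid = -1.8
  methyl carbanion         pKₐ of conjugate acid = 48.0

iodide > water > trifluoroacetate > methyl carbanion

Lower conjugate-acid pKₐ ⇒ weaker base ⇒ better leaving group.
Sorting by the given values: iodide (-10.1), water (-1.8), trifluoroacetate (0.2), methyl carbanion (48.0).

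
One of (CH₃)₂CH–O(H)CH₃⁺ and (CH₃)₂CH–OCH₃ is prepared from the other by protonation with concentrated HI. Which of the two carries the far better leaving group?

From (CH₃)₂CH–OCH₃ the departing group would be CH₃O⁻ (pKₐ(CH₃OH) ≈ 15.5). Strong base; alkoxides do not leave unassisted.
From (CH₃)₂CH–O(H)CH₃⁺ the leaving group is R'OH (pKₐ(R'OH₂⁺) ≈ -2.4). Neutral; leaves from a protonated ether (an oxonium ion, R–O(H)R'⁺).
Protonation with concentrated HI works by allowing neutral methanol, rather than methoxide, to depart, making (CH₃)₂CH–O(H)CH₃⁺ enormously more reactive.

(CH₃)₂CH–O(H)CH₃⁺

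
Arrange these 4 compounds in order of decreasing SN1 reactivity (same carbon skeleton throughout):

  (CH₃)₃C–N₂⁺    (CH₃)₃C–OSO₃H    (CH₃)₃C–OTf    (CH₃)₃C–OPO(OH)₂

(CH₃)₃C–N₂⁺ > (CH₃)₃C–OTf > (CH₃)₃C–OSO₃H > (CH₃)₃C–OPO(OH)₂

The skeletons are identical, so relative rate is governed entirely by leaving-group ability.
Leaving-group ability tracks the stability of the departed species; conjugate-acid pKₐ is the usual yardstick (lower pKₐ → better LG).
(CH₃)₃C–N₂⁺ loses N₂: no meaningful conjugate acid; N₂ departs as an exceptionally stable neutral molecule
(CH₃)₃C–OTf loses OTf⁻: pKₐ(CF₃SO₃H (triflic acid)) ≈ -14
(CH₃)₃C–OSO₃H loses HSO₄⁻: pKₐ(H₂SO₄) ≈ -3
(CH₃)₃C–OPO(OH)₂ loses H₂PO₄⁻: pKₐ(H₃PO₄) ≈ 2.1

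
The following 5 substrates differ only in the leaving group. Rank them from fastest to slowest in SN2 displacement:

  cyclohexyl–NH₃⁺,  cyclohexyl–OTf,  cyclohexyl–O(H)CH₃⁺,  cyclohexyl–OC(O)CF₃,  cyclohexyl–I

The skeletons are identical, so relative rate is governed entirely by leaving-group ability.
The more stable X⁻ (or X) is on its own — i.e. the weaker a base it is — the better a leaving group it makes.
cyclohexyl–OTf loses OTf⁻: pKₐ(CF₃SO₃H (triflic acid)) ≈ -14
cyclohexyl–I loses I⁻: pKₐ(HI) ≈ -10
cyclohexyl–O(H)CH₃⁺ loses R'OH: pKₐ(R'OH₂⁺) ≈ -2.4
cyclohexyl–OC(O)CF₃ loses CF₃COO⁻: pKₐ(CF₃COOH) ≈ 0.2
cyclohexyl–NH₃⁺ loses NH₃: pKₐ(NH₄⁺) ≈ 9.2

cyclohexyl–OTf > cyclohexyl–I > cyclohexyl–O(H)CH₃⁺ > cyclohexyl–OC(O)CF₃ > cyclohexyl–NH₃⁺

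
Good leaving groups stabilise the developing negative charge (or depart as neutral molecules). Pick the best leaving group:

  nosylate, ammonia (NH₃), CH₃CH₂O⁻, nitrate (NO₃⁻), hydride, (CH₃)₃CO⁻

nosylate

A good leaving group is a weak base: the lower the pKₐ of its conjugate acid, the more readily it departs.
nosylate: pKₐ(p-O₂NC₆H₄SO₃H) ≈ -3.5
nitrate (NO₃⁻): pKₐ(HNO₃) ≈ -1.3
ammonia (NH₃): pKₐ(NH₄⁺) ≈ 9.2
CH₃CH₂O⁻: pKₐ(CH₃CH₂OH) ≈ 16
(CH₃)₃CO⁻: pKₐ(t-BuOH) ≈ 18
hydride: pKₐ(H₂) ≈ 36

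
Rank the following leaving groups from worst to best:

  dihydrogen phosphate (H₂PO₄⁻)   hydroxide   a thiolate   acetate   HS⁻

hydroxide < a thiolate < HS⁻ < acetate < dihydrogen phosphate (H₂PO₄⁻)

dihydrogen phosphate (H₂PO₄⁻): pKₐ(H₃PO₄) ≈ 2.1
acetate: pKₐ(CH₃COOH) ≈ 4.8
HS⁻: pKₐ(H₂S) ≈ 7
a thiolate: pKₐ(RSH (a thiol)) ≈ 10.5
hydroxide: pKₐ(H₂O) ≈ 15.7
The question asks for worst first, so the sequence is read in increasing leaving-group ability.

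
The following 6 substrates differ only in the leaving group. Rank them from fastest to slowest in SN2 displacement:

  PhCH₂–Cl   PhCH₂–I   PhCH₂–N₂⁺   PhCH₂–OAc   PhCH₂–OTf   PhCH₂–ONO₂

The skeletons are identical, so relative rate is governed entirely by leaving-group ability.
The more stable X⁻ (or X) is on its own — i.e. the weaker a base it is — the better a leaving group it makes.
PhCH₂–N₂⁺ loses N₂: no meaningful conjugate acid; N₂ departs as an exceptionally stable neutral molecule
PhCH₂–OTf loses OTf⁻: pKₐ(CF₃SO₃H (triflic acid)) ≈ -14
PhCH₂–I loses I⁻: pKₐ(HI) ≈ -10
PhCH₂–Cl loses Cl⁻: pKₐ(HCl) ≈ -7
PhCH₂–ONO₂ loses NO₃⁻: pKₐ(HNO₃) ≈ -1.3
PhCH₂–OAc loses AcO⁻: pKₐ(CH₃COOH) ≈ 4.8

PhCH₂–N₂⁺ > PhCH₂–OTf > PhCH₂–I > PhCH₂–Cl > PhCH₂–ONO₂ > PhCH₂–OAc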